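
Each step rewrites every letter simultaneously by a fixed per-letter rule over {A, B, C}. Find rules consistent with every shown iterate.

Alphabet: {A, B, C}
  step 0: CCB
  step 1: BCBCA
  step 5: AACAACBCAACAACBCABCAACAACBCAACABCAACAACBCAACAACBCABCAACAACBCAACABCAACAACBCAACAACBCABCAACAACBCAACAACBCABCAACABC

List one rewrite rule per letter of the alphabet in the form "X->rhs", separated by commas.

A->AAC, B->A, C->BC

  step 0 ⇒ step 1: CCB ⇒ BC·BC·A
    B ↦ A
    C ↦ BC
    A ↦ AAC  (constrained at step 1)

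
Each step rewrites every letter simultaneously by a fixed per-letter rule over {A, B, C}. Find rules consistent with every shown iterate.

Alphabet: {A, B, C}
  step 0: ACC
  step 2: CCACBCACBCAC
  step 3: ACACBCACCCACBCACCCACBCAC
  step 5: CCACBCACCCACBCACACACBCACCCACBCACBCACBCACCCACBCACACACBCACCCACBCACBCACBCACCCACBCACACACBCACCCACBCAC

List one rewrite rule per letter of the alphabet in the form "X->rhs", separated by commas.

A->BC, B->CC, C->AC

  step 2 ⇒ step 3: CCACBCACBCAC ⇒ AC·AC·BC·AC·CC·AC·BC·AC·CC·AC·BC·AC
    A ↦ BC
    B ↦ CC
    C ↦ AC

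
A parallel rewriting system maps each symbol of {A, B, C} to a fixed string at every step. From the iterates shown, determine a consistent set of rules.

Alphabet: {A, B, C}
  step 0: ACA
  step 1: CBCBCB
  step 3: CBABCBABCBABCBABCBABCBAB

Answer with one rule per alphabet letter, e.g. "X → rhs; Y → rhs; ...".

A->CB, B->AB, C->CB

  step 0 ⇒ step 1: ACA ⇒ CB·CB·CB
    A ↦ CB
    C ↦ CB
    B ↦ AB  (constrained at step 1)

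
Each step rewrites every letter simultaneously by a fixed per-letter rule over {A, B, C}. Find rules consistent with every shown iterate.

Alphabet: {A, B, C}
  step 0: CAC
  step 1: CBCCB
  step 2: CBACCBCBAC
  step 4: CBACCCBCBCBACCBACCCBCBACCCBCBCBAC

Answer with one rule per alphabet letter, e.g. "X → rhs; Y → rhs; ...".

  step 1 ⇒ step 2: CBCCB ⇒ CB·AC·CB·CB·AC
    B ↦ AC
    C ↦ CB
  step 0 ⇒ step 1: CAC ⇒ CB·C·CB
    A ↦ C

A->C, B->AC, C->CB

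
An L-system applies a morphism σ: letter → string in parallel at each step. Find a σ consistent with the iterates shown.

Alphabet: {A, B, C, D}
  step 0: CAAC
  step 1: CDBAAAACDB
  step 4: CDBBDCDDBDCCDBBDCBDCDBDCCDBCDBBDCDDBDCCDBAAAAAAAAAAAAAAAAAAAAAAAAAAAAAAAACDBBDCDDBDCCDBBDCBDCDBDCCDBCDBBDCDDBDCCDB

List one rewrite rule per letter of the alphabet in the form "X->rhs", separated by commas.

  step 0 ⇒ step 1: CAAC ⇒ CDB·AA·AA·CDB
    A ↦ AA
    C ↦ CDB
    B ↦ D  (constrained at step 1)
    D ↦ BDC  (constrained at step 1)

A->AA, B->D, C->CDB, D->BDC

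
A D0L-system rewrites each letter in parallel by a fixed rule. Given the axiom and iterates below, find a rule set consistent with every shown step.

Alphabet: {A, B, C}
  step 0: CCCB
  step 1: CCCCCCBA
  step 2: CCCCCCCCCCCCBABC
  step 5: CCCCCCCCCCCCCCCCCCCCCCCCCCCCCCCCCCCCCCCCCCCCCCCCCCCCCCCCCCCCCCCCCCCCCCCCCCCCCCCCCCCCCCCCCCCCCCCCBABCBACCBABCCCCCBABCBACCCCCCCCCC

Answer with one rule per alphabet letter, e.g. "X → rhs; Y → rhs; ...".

A->BC, B->BA, C->CC

  step 1 ⇒ step 2: CCCCCCBA ⇒ CC·CC·CC·CC·CC·CC·BA·BC
    A ↦ BC
    B ↦ BA
    C ↦ CC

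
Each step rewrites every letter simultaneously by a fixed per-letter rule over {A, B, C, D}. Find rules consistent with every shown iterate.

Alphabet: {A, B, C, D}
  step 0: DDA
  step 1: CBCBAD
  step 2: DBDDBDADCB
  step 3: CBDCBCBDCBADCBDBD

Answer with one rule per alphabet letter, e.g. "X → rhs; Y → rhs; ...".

A->AD, B->D, C->DB, D->CB

  step 2 ⇒ step 3: DBDDBDADCB ⇒ CB·D·CB·CB·D·CB·AD·CB·DB·D
    A ↦ AD
    B ↦ D
    C ↦ DB
    D ↦ CB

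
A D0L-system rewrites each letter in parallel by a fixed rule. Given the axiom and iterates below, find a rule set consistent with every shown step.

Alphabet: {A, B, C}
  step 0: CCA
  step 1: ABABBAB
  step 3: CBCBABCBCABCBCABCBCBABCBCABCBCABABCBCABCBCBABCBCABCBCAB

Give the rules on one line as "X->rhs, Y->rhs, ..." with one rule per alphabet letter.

  step 0 ⇒ step 1: CCA ⇒ AB·AB·BAB
    A ↦ BAB
    C ↦ AB
    B ↦ CBC  (constrained at step 1)

A->BAB, B->CBC, C->AB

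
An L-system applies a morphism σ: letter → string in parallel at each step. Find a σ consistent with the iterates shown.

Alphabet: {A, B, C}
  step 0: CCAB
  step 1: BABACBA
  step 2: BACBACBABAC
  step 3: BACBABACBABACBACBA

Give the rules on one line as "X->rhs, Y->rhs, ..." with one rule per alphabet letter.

  step 2 ⇒ step 3: BACBACBABAC ⇒ BA·C·BA·BA·C·BA·BA·C·BA·C·BA
    A ↦ C
    B ↦ BA
    C ↦ BA

A->C, B->BA, C->BA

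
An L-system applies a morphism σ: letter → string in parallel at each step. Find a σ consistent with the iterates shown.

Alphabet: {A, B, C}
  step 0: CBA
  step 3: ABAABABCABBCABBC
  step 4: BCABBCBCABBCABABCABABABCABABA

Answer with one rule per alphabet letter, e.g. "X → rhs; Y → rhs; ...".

A->BC, B->AB, C->A

  step 3 ⇒ step 4: ABAABABCABBCABBC ⇒ BC·AB·BC·BC·AB·BC·AB·A·BC·AB·AB·A·BC·AB·AB·A
    A ↦ BC
    B ↦ AB
    C ↦ A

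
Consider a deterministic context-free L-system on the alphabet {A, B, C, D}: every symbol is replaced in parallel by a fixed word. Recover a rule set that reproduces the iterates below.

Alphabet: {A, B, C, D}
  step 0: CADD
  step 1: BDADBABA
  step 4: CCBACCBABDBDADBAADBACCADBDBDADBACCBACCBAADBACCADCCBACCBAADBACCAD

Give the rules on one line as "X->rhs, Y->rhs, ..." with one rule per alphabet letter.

  step 0 ⇒ step 1: CADD ⇒ BD·AD·BA·BA
    A ↦ AD
    C ↦ BD
    D ↦ BA
    B ↦ CC  (constrained at step 1)

A->AD, B->CC, C->BD, D->BA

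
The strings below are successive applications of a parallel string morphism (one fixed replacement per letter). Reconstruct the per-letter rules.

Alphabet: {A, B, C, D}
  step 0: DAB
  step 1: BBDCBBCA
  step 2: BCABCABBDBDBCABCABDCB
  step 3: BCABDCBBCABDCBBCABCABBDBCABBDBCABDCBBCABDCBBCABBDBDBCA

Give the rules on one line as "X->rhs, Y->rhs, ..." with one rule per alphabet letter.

  step 2 ⇒ step 3: BCABCABBDBDBCABCABDCB ⇒ BCA·BD·CB·BCA·BD·CB·BCA·BCA·BBD·BCA·BBD·BCA·BD·CB·BCA·BD·CB·BCA·BBD·BD·BCA
    A ↦ CB
    B ↦ BCA
    C ↦ BD
    D ↦ BBD

A->CB, B->BCA, C->BD, D->BBD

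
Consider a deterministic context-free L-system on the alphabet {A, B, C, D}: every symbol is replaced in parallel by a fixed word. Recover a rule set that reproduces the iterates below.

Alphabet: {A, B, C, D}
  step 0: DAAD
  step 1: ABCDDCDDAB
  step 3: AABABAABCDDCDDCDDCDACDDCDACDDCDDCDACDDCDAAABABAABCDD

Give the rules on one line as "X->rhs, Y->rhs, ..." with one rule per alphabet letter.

A->CDD, B->CDA, C->A, D->AB

  step 0 ⇒ step 1: DAAD ⇒ AB·CDD·CDD·AB
    A ↦ CDD
    D ↦ AB
    B ↦ CDA  (constrained at step 1)
    C ↦ A  (constrained at step 1)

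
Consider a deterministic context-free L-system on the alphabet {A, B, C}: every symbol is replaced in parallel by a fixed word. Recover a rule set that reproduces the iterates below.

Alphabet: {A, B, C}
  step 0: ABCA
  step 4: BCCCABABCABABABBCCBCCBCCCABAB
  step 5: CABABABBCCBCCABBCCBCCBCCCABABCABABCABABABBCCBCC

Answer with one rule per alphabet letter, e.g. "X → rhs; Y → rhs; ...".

A->BC, B->C, C->AB

  step 4 ⇒ step 5: BCCCABABCABABABBCCBCCBCCCABAB ⇒ C·AB·AB·AB·BC·C·BC·C·AB·BC·C·BC·C·BC·C·C·AB·AB·C·AB·AB·C·AB·AB·AB·BC·C·BC·C
    A ↦ BC
    B ↦ C
    C ↦ AB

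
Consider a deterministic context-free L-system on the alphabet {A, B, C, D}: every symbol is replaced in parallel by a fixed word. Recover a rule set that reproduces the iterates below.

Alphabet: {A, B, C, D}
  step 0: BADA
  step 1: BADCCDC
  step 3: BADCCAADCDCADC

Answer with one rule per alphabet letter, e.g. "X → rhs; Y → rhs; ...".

  step 0 ⇒ step 1: BADA ⇒ BA·DC·C·DC
    A ↦ DC
    B ↦ BA
    D ↦ C
    C ↦ A  (constrained at step 1)

A->DC, B->BA, C->A, D->C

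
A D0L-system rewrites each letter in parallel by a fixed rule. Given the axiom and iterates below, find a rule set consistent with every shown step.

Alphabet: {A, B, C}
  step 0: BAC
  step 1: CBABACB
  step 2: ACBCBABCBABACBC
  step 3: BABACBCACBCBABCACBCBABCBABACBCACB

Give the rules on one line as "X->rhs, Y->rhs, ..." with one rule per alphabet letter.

A->BAB, B->C, C->ACB

  step 2 ⇒ step 3: ACBCBABCBABACBC ⇒ BAB·ACB·C·ACB·C·BAB·C·ACB·C·BAB·C·BAB·ACB·C·ACB
    A ↦ BAB
    B ↦ C
    C ↦ ACB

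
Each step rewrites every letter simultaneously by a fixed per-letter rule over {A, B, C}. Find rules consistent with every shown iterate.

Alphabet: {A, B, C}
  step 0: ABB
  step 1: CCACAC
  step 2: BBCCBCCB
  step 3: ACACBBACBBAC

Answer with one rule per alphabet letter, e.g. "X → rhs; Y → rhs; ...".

  step 2 ⇒ step 3: BBCCBCCB ⇒ AC·AC·B·B·AC·B·B·AC
    B ↦ AC
    C ↦ B
  step 0 ⇒ step 1: ABB ⇒ CC·AC·AC
    A ↦ CC

A->CC, B->AC, C->B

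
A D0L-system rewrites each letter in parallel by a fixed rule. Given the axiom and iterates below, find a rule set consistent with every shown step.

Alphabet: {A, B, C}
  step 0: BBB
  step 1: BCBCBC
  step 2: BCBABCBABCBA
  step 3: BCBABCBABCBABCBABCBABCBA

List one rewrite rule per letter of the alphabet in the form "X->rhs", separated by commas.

A->BA, B->BC, C->BA

  step 2 ⇒ step 3: BCBABCBABCBA ⇒ BC·BA·BC·BA·BC·BA·BC·BA·BC·BA·BC·BA
    A ↦ BA
    B ↦ BC
    C ↦ BA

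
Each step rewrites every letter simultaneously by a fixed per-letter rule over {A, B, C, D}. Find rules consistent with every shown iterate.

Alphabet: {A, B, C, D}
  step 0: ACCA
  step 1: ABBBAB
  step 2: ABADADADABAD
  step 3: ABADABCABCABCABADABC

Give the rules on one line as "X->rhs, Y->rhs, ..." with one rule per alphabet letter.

A->AB, B->AD, C->B, D->C

  step 2 ⇒ step 3: ABADADADABAD ⇒ AB·AD·AB·C·AB·C·AB·C·AB·AD·AB·C
    A ↦ AB
    B ↦ AD
    D ↦ C
  step 0 ⇒ step 1: ACCA ⇒ AB·B·B·AB
    C ↦ B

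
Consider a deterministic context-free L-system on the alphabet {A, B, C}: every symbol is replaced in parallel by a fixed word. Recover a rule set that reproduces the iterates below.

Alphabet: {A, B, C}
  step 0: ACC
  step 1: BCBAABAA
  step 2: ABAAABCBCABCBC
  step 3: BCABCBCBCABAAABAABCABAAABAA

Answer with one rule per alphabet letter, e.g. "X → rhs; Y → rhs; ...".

A->BC, B->A, C->BAA

  step 2 ⇒ step 3: ABAAABCBCABCBC ⇒ BC·A·BC·BC·BC·A·BAA·A·BAA·BC·A·BAA·A·BAA
    A ↦ BC
    B ↦ A
    C ↦ BAA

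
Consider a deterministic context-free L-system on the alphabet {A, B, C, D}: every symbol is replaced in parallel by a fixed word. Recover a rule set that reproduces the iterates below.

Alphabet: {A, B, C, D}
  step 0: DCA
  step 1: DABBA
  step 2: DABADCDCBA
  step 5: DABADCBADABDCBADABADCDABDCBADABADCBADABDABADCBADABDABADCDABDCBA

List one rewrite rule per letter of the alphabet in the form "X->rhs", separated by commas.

  step 1 ⇒ step 2: DABBA ⇒ DA·BA·DC·DC·BA
    A ↦ BA
    B ↦ DC
    D ↦ DA
  step 0 ⇒ step 1: DCA ⇒ DA·B·BA
    C ↦ B

A->BA, B->DC, C->B, D->DA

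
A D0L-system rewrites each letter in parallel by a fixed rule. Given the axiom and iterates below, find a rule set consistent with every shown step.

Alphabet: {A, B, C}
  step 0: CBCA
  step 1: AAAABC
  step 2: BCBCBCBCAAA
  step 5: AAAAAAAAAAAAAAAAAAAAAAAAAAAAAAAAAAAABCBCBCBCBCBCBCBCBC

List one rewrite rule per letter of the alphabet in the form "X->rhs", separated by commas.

A->BC, B->AA, C->A

  step 1 ⇒ step 2: AAAABC ⇒ BC·BC·BC·BC·AA·A
    A ↦ BC
    B ↦ AA
    C ↦ A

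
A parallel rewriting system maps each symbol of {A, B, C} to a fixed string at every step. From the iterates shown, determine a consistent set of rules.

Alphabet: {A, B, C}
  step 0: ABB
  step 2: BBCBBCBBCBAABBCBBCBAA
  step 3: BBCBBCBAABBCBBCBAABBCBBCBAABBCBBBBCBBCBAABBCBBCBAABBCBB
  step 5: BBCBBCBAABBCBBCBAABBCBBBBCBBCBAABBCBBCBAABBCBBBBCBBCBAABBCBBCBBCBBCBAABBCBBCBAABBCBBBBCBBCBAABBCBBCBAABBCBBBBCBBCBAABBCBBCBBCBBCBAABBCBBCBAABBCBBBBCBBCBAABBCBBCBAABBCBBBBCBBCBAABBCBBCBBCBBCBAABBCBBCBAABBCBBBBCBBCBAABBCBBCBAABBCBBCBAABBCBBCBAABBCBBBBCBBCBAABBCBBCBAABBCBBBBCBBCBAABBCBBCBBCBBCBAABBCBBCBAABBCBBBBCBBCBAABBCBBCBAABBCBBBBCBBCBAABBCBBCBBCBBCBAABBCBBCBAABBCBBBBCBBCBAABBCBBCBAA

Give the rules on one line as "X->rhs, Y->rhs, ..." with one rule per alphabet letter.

A->B, B->BBC, C->BAA

  step 2 ⇒ step 3: BBCBBCBBCBAABBCBBCBAA ⇒ BBC·BBC·BAA·BBC·BBC·BAA·BBC·BBC·BAA·BBC·B·B·BBC·BBC·BAA·BBC·BBC·BAA·BBC·B·B
    A ↦ B
    B ↦ BBC
    C ↦ BAA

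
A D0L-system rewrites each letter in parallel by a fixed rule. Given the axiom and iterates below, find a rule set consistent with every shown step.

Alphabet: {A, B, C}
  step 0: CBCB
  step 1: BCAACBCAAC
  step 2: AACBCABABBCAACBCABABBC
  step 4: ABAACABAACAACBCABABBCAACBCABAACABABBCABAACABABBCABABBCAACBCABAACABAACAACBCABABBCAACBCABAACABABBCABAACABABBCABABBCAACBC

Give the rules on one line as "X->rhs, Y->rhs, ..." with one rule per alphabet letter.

A->AB, B->AAC, C->BC

  step 1 ⇒ step 2: BCAACBCAAC ⇒ AAC·BC·AB·AB·BC·AAC·BC·AB·AB·BC
    A ↦ AB
    B ↦ AAC
    C ↦ BC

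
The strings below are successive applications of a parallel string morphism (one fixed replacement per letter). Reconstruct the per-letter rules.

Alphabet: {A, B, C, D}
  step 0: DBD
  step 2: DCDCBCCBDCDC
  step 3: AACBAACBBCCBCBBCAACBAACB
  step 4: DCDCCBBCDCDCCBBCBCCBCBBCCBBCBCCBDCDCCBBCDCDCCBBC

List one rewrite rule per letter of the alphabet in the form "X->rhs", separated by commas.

A->DC, B->BC, C->CB, D->AA

  step 3 ⇒ step 4: AACBAACBBCCBCBBCAACBAACB ⇒ DC·DC·CB·BC·DC·DC·CB·BC·BC·CB·CB·BC·CB·BC·BC·CB·DC·DC·CB·BC·DC·DC·CB·BC
    A ↦ DC
    B ↦ BC
    C ↦ CB
  step 2 ⇒ step 3: DCDCBCCBDCDC ⇒ AA·CB·AA·CB·BC·CB·CB·BC·AA·CB·AA·CB
    D ↦ AA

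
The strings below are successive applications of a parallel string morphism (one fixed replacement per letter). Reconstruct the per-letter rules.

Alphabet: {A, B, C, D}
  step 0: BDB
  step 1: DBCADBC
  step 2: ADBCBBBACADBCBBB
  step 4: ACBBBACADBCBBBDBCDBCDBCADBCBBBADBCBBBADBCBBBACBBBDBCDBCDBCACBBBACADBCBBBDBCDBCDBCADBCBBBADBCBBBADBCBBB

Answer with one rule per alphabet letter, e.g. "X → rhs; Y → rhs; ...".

  step 1 ⇒ step 2: DBCADBC ⇒ A·DBC·BBB·AC·A·DBC·BBB
    A ↦ AC
    B ↦ DBC
    C ↦ BBB
    D ↦ A

A->AC, B->DBC, C->BBB, D->A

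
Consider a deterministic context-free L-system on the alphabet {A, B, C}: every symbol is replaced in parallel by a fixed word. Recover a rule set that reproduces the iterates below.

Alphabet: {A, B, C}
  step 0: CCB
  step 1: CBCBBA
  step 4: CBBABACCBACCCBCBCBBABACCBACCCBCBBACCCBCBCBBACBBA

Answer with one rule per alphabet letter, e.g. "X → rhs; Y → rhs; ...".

A->CC, B->BA, C->CB

  step 0 ⇒ step 1: CCB ⇒ CB·CB·BA
    B ↦ BA
    C ↦ CB
    A ↦ CC  (constrained at step 1)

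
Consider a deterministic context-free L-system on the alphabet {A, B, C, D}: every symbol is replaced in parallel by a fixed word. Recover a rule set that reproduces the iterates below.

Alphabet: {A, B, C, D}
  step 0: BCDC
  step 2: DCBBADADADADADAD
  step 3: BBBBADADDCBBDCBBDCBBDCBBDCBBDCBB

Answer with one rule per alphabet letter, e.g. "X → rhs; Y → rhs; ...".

A->DC, B->AD, C->BB, D->BB

  step 2 ⇒ step 3: DCBBADADADADADAD ⇒ BB·BB·AD·AD·DC·BB·DC·BB·DC·BB·DC·BB·DC·BB·DC·BB
    A ↦ DC
    B ↦ AD
    C ↦ BB
    D ↦ BB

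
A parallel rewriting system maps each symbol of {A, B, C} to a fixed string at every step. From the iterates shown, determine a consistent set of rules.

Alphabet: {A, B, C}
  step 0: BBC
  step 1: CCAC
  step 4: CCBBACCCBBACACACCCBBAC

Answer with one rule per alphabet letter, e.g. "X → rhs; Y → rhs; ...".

  step 0 ⇒ step 1: BBC ⇒ C·C·AC
    B ↦ C
    C ↦ AC
    A ↦ BB  (constrained at step 1)

A->BB, B->C, C->AC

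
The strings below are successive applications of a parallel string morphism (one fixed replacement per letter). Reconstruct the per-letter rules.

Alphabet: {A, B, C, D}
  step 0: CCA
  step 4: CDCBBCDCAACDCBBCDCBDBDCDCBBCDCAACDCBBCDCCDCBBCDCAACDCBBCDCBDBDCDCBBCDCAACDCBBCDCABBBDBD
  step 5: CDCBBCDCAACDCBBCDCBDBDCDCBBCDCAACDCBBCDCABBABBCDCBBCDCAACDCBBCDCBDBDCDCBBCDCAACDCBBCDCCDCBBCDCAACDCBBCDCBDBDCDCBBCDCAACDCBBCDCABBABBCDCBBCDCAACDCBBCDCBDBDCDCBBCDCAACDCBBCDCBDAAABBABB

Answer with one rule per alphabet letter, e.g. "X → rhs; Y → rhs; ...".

  step 4 ⇒ step 5: CDCBBCDCAACDCBBCDCBDBDCDCBBCDCAACDCBBCDCCDCBBCDCAACDCBBCDCBDBDCDCBBCDCAACDCBBCDCABBBDBD ⇒ CDC·BB·CDC·A·A·CDC·BB·CDC·BD·BD·CDC·BB·CDC·A·A·CDC·BB·CDC·A·BB·A·BB·CDC·BB·CDC·A·A·CDC·BB·CDC·BD·BD·CDC·BB·CDC·A·A·CDC·BB·CDC·CDC·BB·CDC·A·A·CDC·BB·CDC·BD·BD·CDC·BB·CDC·A·A·CDC·BB·CDC·A·BB·A·BB·CDC·BB·CDC·A·A·CDC·BB·CDC·BD·BD·CDC·BB·CDC·A·A·CDC·BB·CDC·BD·A·A·A·BB·A·BB
    A ↦ BD
    B ↦ A
    C ↦ CDC
    D ↦ BB

A->BD, B->A, C->CDC, D->BB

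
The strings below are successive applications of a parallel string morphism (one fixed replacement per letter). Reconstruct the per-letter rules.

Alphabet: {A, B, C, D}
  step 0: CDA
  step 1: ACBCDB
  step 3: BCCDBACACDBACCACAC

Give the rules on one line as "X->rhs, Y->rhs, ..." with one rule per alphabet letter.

A->DB, B->C, C->AC, D->BC

  step 0 ⇒ step 1: CDA ⇒ AC·BC·DB
    A ↦ DB
    C ↦ AC
    D ↦ BC
    B ↦ C  (constrained at step 1)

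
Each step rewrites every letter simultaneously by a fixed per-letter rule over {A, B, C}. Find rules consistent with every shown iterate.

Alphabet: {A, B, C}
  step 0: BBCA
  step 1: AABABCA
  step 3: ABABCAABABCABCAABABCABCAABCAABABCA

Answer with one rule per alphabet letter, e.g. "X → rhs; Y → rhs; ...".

  step 0 ⇒ step 1: BBCA ⇒ A·A·BA·BCA
    A ↦ BCA
    B ↦ A
    C ↦ BA

A->BCA, B->A, C->BA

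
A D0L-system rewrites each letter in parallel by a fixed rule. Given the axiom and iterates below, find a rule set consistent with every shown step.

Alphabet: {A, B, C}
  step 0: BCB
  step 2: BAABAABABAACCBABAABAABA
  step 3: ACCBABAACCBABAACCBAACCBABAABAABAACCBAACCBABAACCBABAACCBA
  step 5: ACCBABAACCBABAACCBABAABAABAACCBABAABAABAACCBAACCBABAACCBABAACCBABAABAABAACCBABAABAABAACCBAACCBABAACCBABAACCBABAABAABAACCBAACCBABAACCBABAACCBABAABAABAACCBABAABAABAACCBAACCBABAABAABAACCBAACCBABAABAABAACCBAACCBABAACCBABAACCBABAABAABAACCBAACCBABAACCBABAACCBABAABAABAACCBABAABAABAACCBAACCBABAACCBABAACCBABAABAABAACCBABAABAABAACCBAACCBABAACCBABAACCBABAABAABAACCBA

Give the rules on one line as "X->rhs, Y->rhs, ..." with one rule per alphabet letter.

A->BA, B->ACC, C->ABA

  step 2 ⇒ step 3: BAABAABABAACCBABAABAABA ⇒ ACC·BA·BA·ACC·BA·BA·ACC·BA·ACC·BA·BA·ABA·ABA·ACC·BA·ACC·BA·BA·ACC·BA·BA·ACC·BA
    A ↦ BA
    B ↦ ACC
    C ↦ ABA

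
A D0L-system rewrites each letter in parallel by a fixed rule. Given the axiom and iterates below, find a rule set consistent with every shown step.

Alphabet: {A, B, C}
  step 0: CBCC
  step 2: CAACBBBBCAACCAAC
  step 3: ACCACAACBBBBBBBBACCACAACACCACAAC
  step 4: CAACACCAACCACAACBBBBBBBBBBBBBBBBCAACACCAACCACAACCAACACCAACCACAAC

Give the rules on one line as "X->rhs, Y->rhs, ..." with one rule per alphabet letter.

  step 3 ⇒ step 4: ACCACAACBBBBBBBBACCACAACACCACAAC ⇒ CA·AC·AC·CA·AC·CA·CA·AC·BB·BB·BB·BB·BB·BB·BB·BB·CA·AC·AC·CA·AC·CA·CA·AC·CA·AC·AC·CA·AC·CA·CA·AC
    A ↦ CA
    B ↦ BB
    C ↦ AC

A->CA, B->BB, C->AC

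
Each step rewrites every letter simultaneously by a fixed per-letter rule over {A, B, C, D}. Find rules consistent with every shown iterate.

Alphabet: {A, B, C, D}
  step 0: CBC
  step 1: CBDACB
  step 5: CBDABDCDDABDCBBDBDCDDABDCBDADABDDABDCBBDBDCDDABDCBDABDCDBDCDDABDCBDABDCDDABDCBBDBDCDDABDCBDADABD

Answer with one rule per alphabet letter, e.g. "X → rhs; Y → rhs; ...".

  step 0 ⇒ step 1: CBC ⇒ CB·DA·CB
    B ↦ DA
    C ↦ CB
    A ↦ CD  (constrained at step 1)
    D ↦ BD  (constrained at step 1)

A->CD, B->DA, C->CB, D->BD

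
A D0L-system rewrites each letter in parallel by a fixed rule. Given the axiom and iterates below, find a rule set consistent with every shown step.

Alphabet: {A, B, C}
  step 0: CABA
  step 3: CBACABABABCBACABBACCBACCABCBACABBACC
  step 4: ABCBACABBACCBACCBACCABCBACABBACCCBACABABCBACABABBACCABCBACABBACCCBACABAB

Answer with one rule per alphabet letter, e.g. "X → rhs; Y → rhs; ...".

  step 3 ⇒ step 4: CBACABABABCBACABBACCBACCABCBACABBACC ⇒ AB·C·BAC·AB·BAC·C·BAC·C·BAC·C·AB·C·BAC·AB·BAC·C·C·BAC·AB·AB·C·BAC·AB·AB·BAC·C·AB·C·BAC·AB·BAC·C·C·BAC·AB·AB
    A ↦ BAC
    B ↦ C
    C ↦ AB

A->BAC, B->C, C->AB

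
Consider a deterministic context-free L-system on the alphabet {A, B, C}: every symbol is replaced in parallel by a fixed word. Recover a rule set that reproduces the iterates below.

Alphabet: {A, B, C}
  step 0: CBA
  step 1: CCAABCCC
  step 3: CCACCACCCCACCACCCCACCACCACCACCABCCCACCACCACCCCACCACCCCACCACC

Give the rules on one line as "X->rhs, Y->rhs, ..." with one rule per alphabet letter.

  step 0 ⇒ step 1: CBA ⇒ CCA·ABC·CC
    A ↦ CC
    B ↦ ABC
    C ↦ CCA

A->CC, B->ABC, C->CCA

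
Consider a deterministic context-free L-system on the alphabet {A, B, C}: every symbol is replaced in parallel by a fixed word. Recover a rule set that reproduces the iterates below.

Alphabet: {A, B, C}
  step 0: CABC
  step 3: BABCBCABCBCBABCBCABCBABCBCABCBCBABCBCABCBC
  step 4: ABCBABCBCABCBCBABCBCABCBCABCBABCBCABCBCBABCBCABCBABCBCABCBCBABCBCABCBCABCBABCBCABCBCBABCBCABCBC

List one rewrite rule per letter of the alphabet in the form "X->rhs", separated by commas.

A->B, B->ABC, C->BC

  step 3 ⇒ step 4: BABCBCABCBCBABCBCABCBABCBCABCBCBABCBCABCBC ⇒ ABC·B·ABC·BC·ABC·BC·B·ABC·BC·ABC·BC·ABC·B·ABC·BC·ABC·BC·B·ABC·BC·ABC·B·ABC·BC·ABC·BC·B·ABC·BC·ABC·BC·ABC·B·ABC·BC·ABC·BC·B·ABC·BC·ABC·BC
    A ↦ B
    B ↦ ABC
    C ↦ BC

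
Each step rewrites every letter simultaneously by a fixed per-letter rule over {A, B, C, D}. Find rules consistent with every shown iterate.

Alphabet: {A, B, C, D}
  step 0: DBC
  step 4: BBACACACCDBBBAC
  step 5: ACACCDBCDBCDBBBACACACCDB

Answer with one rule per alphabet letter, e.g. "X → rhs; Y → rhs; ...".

A->CD, B->AC, C->B, D->B

  step 4 ⇒ step 5: BBACACACCDBBBAC ⇒ AC·AC·CD·B·CD·B·CD·B·B·B·AC·AC·AC·CD·B
    A ↦ CD
    B ↦ AC
    C ↦ B
    D ↦ B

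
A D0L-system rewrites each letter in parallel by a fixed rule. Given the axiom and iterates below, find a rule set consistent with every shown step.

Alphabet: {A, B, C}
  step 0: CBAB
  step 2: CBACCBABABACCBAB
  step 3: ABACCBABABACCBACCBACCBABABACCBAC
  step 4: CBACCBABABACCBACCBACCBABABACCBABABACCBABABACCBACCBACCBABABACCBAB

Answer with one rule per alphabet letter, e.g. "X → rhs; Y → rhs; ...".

A->CB, B->AC, C->AB

  step 3 ⇒ step 4: ABACCBABABACCBACCBACCBABABACCBAC ⇒ CB·AC·CB·AB·AB·AC·CB·AC·CB·AC·CB·AB·AB·AC·CB·AB·AB·AC·CB·AB·AB·AC·CB·AC·CB·AC·CB·AB·AB·AC·CB·AB
    A ↦ CB
    B ↦ AC
    C ↦ AB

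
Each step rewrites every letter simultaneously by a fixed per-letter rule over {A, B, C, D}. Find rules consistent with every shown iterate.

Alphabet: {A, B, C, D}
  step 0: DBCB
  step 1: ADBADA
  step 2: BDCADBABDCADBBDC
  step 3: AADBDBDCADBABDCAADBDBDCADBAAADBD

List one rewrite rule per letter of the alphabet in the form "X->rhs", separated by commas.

A->BDC, B->A, C->D, D->ADB

  step 2 ⇒ step 3: BDCADBABDCADBBDC ⇒ A·ADB·D·BDC·ADB·A·BDC·A·ADB·D·BDC·ADB·A·A·ADB·D
    A ↦ BDC
    B ↦ A
    C ↦ D
    D ↦ ADB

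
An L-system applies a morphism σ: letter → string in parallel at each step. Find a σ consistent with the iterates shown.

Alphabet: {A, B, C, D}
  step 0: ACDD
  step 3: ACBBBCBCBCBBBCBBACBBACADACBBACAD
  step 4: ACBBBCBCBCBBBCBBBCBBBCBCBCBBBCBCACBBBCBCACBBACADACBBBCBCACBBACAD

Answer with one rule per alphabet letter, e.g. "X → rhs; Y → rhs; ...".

  step 3 ⇒ step 4: ACBBBCBCBCBBBCBBACBBACADACBBACAD ⇒ AC·BB·BC·BC·BC·BB·BC·BB·BC·BB·BC·BC·BC·BB·BC·BC·AC·BB·BC·BC·AC·BB·AC·AD·AC·BB·BC·BC·AC·BB·AC·AD
    A ↦ AC
    B ↦ BC
    C ↦ BB
    D ↦ AD

A->AC, B->BC, C->BB, D->AD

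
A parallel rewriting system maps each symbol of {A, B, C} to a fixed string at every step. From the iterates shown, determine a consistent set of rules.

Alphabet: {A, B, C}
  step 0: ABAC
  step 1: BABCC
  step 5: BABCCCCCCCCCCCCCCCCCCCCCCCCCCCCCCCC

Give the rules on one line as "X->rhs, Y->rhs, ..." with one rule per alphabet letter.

A->B, B->A, C->CC

  step 0 ⇒ step 1: ABAC ⇒ B·A·B·CC
    A ↦ B
    B ↦ A
    C ↦ CC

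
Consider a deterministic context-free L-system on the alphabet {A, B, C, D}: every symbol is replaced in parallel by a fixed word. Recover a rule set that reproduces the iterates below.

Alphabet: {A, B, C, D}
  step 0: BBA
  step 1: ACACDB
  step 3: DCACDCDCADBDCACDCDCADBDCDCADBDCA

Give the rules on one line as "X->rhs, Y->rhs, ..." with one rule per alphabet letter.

A->DB, B->AC, C->DCA, D->DC

  step 0 ⇒ step 1: BBA ⇒ AC·AC·DB
    A ↦ DB
    B ↦ AC
    C ↦ DCA  (constrained at step 1)
    D ↦ DC  (constrained at step 1)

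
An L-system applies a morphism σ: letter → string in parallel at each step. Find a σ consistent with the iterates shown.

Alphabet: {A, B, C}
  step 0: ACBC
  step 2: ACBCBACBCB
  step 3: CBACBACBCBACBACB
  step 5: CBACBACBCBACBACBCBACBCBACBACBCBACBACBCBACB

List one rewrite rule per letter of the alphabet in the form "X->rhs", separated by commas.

  step 2 ⇒ step 3: ACBCBACBCB ⇒ CB·A·CB·A·CB·CB·A·CB·A·CB
    A ↦ CB
    B ↦ CB
    C ↦ A

A->CB, B->CB, C->A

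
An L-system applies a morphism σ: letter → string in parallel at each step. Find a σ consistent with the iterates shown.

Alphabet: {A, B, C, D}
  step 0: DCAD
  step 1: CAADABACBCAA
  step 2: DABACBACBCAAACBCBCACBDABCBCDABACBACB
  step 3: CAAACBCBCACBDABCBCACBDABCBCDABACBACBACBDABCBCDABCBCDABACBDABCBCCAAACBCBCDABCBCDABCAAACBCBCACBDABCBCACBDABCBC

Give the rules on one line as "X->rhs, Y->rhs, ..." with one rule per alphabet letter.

  step 2 ⇒ step 3: DABACBACBCAAACBCBCACBDABCBCDABACBACB ⇒ CAA·ACB·CBC·ACB·DAB·CBC·ACB·DAB·CBC·DAB·ACB·ACB·ACB·DAB·CBC·DAB·CBC·DAB·ACB·DAB·CBC·CAA·ACB·CBC·DAB·CBC·DAB·CAA·ACB·CBC·ACB·DAB·CBC·ACB·DAB·CBC
    A ↦ ACB
    B ↦ CBC
    C ↦ DAB
    D ↦ CAA

A->ACB, B->CBC, C->DAB, D->CAA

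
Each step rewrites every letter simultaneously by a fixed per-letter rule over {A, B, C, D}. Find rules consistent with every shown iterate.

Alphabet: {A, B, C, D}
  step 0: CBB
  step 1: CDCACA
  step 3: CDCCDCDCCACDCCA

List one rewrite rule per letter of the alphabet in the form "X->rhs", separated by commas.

A->B, B->CA, C->CD, D->C

  step 0 ⇒ step 1: CBB ⇒ CD·CA·CA
    B ↦ CA
    C ↦ CD
    A ↦ B  (constrained at step 1)
    D ↦ C  (constrained at step 1)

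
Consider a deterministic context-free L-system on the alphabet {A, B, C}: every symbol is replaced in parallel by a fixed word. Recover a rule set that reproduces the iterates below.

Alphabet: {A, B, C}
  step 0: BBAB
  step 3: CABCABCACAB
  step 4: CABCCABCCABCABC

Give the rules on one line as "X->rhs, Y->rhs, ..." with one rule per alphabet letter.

  step 3 ⇒ step 4: CABCABCACAB ⇒ CA·B·C·CA·B·C·CA·B·CA·B·C
    A ↦ B
    B ↦ C
    C ↦ CA

A->B, B->C, C->CA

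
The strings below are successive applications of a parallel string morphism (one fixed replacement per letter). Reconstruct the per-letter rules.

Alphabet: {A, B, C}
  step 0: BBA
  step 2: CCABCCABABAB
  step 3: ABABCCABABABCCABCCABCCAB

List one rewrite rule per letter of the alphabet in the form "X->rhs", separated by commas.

  step 2 ⇒ step 3: CCABCCABABAB ⇒ AB·AB·CC·AB·AB·AB·CC·AB·CC·AB·CC·AB
    A ↦ CC
    B ↦ AB
    C ↦ AB

A->CC, B->AB, C->AB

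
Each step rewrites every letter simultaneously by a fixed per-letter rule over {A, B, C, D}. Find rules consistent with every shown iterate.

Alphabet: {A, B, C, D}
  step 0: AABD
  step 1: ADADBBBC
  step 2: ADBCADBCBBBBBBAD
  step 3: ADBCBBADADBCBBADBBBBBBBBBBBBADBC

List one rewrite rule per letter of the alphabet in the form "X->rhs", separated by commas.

  step 2 ⇒ step 3: ADBCADBCBBBBBBAD ⇒ AD·BC·BB·AD·AD·BC·BB·AD·BB·BB·BB·BB·BB·BB·AD·BC
    A ↦ AD
    B ↦ BB
    C ↦ AD
    D ↦ BC

A->AD, B->BB, C->AD, D->BC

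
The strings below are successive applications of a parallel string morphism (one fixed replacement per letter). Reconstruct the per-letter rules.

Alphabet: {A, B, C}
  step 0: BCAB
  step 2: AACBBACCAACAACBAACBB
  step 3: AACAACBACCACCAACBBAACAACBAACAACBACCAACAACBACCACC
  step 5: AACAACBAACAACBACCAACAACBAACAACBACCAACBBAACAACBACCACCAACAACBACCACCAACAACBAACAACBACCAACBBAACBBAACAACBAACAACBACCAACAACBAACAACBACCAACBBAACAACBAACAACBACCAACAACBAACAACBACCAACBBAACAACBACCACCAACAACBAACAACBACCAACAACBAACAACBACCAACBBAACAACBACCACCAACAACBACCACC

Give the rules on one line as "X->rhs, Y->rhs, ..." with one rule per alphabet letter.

  step 2 ⇒ step 3: AACBBACCAACAACBAACBB ⇒ AAC·AAC·B·ACC·ACC·AAC·B·B·AAC·AAC·B·AAC·AAC·B·ACC·AAC·AAC·B·ACC·ACC
    A ↦ AAC
    B ↦ ACC
    C ↦ B

A->AAC, B->ACC, C->B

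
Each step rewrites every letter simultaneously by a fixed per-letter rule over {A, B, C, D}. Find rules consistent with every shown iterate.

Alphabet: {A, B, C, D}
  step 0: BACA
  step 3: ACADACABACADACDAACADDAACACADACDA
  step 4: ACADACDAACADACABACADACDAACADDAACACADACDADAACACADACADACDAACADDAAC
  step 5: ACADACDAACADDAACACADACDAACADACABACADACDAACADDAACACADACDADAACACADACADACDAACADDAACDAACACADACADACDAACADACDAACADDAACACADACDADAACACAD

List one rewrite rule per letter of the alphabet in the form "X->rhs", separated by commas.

  step 4 ⇒ step 5: ACADACDAACADACABACADACDAACADDAACACADACDADAACACADACADACDAACADDAAC ⇒ AC·AD·AC·DA·AC·AD·DA·AC·AC·AD·AC·DA·AC·AD·AC·AB·AC·AD·AC·DA·AC·AD·DA·AC·AC·AD·AC·DA·DA·AC·AC·AD·AC·AD·AC·DA·AC·AD·DA·AC·DA·AC·AC·AD·AC·AD·AC·DA·AC·AD·AC·DA·AC·AD·DA·AC·AC·AD·AC·DA·DA·AC·AC·AD
    A ↦ AC
    B ↦ AB
    C ↦ AD
    D ↦ DA

A->AC, B->AB, C->AD, D->DA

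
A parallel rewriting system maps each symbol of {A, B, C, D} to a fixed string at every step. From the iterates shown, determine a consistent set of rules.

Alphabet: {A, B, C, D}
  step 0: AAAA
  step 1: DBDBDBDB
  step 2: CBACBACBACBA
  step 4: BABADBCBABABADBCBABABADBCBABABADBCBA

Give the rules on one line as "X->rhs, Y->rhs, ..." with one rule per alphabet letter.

A->DB, B->BA, C->B, D->C

  step 1 ⇒ step 2: DBDBDBDB ⇒ C·BA·C·BA·C·BA·C·BA
    B ↦ BA
    D ↦ C
  step 0 ⇒ step 1: AAAA ⇒ DB·DB·DB·DB
    A ↦ DB
    C ↦ B  (constrained at step 2)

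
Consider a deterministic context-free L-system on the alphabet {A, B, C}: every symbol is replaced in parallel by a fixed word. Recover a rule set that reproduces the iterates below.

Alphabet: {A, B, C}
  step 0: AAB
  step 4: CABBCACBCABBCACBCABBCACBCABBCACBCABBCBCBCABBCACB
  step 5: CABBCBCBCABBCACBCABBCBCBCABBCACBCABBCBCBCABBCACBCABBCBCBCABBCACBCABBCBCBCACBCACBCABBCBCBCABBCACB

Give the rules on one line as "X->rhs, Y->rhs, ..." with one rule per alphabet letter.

A->BB, B->CB, C->CA

  step 4 ⇒ step 5: CABBCACBCABBCACBCABBCACBCABBCACBCABBCBCBCABBCACB ⇒ CA·BB·CB·CB·CA·BB·CA·CB·CA·BB·CB·CB·CA·BB·CA·CB·CA·BB·CB·CB·CA·BB·CA·CB·CA·BB·CB·CB·CA·BB·CA·CB·CA·BB·CB·CB·CA·CB·CA·CB·CA·BB·CB·CB·CA·BB·CA·CB
    A ↦ BB
    B ↦ CB
    C ↦ CA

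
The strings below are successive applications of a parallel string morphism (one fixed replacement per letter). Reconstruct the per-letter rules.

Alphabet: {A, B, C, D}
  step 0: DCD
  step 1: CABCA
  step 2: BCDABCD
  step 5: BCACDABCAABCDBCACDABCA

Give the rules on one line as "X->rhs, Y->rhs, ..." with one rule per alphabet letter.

  step 1 ⇒ step 2: CABCA ⇒ B·CD·A·B·CD
    A ↦ CD
    B ↦ A
    C ↦ B
  step 0 ⇒ step 1: DCD ⇒ CA·B·CA
    D ↦ CA

A->CD, B->A, C->B, D->CA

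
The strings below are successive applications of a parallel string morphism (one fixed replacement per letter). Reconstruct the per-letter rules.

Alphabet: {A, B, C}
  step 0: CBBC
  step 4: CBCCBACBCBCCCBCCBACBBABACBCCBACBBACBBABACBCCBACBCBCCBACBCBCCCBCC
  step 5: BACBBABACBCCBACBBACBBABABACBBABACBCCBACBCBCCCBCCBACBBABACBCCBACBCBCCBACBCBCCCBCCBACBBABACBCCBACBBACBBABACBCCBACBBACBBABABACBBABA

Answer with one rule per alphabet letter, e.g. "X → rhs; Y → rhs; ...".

A->CC, B->CB, C->BA

  step 4 ⇒ step 5: CBCCBACBCBCCCBCCBACBBABACBCCBACBBACBBABACBCCBACBCBCCBACBCBCCCBCC ⇒ BA·CB·BA·BA·CB·CC·BA·CB·BA·CB·BA·BA·BA·CB·BA·BA·CB·CC·BA·CB·CB·CC·CB·CC·BA·CB·BA·BA·CB·CC·BA·CB·CB·CC·BA·CB·CB·CC·CB·CC·BA·CB·BA·BA·CB·CC·BA·CB·BA·CB·BA·BA·CB·CC·BA·CB·BA·CB·BA·BA·BA·CB·BA·BA
    A ↦ CC
    B ↦ CB
    C ↦ BA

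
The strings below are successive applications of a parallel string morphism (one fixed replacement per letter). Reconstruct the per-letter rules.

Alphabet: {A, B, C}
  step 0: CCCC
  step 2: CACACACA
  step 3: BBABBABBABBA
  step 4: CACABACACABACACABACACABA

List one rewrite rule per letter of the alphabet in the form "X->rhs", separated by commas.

A->BA, B->CA, C->B

  step 3 ⇒ step 4: BBABBABBABBA ⇒ CA·CA·BA·CA·CA·BA·CA·CA·BA·CA·CA·BA
    A ↦ BA
    B ↦ CA
  step 2 ⇒ step 3: CACACACA ⇒ B·BA·B·BA·B·BA·B·BA
    C ↦ B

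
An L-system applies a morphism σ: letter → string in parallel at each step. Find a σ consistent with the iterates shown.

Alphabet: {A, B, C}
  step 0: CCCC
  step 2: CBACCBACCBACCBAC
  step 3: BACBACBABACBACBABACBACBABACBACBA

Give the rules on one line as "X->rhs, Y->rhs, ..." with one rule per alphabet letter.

A->AC, B->CB, C->BA

  step 2 ⇒ step 3: CBACCBACCBACCBAC ⇒ BA·CB·AC·BA·BA·CB·AC·BA·BA·CB·AC·BA·BA·CB·AC·BA
    A ↦ AC
    B ↦ CB
    C ↦ BA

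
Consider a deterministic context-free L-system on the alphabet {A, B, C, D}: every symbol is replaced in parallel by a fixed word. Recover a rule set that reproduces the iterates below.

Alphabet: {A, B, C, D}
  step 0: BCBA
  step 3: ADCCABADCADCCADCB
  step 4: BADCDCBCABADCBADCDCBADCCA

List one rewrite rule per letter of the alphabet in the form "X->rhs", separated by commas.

A->B, B->CA, C->DC, D->A

  step 3 ⇒ step 4: ADCCABADCADCCADCB ⇒ B·A·DC·DC·B·CA·B·A·DC·B·A·DC·DC·B·A·DC·CA
    A ↦ B
    B ↦ CA
    C ↦ DC
    D ↦ A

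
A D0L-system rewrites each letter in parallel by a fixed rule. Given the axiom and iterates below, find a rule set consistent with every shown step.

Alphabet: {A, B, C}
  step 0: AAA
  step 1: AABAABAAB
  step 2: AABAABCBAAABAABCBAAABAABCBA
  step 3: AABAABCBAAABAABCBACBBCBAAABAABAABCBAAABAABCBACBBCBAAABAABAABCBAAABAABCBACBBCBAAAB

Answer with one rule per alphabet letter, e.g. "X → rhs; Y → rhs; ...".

  step 2 ⇒ step 3: AABAABCBAAABAABCBAAABAABCBA ⇒ AAB·AAB·CBA·AAB·AAB·CBA·CBB·CBA·AAB·AAB·AAB·CBA·AAB·AAB·CBA·CBB·CBA·AAB·AAB·AAB·CBA·AAB·AAB·CBA·CBB·CBA·AAB
    A ↦ AAB
    B ↦ CBA
    C ↦ CBB

A->AAB, B->CBA, C->CBB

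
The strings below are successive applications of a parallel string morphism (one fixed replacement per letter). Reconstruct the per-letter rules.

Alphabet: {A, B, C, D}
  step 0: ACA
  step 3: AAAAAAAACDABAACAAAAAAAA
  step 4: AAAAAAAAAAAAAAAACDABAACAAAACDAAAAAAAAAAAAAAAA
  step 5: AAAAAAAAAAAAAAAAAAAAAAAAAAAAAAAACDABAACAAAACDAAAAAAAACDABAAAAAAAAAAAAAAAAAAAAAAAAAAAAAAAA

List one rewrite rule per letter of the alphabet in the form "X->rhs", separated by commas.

A->AA, B->C, C->CD, D->AB

  step 4 ⇒ step 5: AAAAAAAAAAAAAAAACDABAACAAAACDAAAAAAAAAAAAAAAA ⇒ AA·AA·AA·AA·AA·AA·AA·AA·AA·AA·AA·AA·AA·AA·AA·AA·CD·AB·AA·C·AA·AA·CD·AA·AA·AA·AA·CD·AB·AA·AA·AA·AA·AA·AA·AA·AA·AA·AA·AA·AA·AA·AA·AA·AA
    A ↦ AA
    B ↦ C
    C ↦ CD
    D ↦ AB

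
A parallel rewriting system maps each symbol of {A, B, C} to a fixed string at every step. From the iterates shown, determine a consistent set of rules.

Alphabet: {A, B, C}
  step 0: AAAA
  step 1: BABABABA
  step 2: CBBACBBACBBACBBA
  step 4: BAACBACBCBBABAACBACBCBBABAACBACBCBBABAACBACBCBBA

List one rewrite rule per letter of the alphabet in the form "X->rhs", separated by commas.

  step 1 ⇒ step 2: BABABABA ⇒ CB·BA·CB·BA·CB·BA·CB·BA
    A ↦ BA
    B ↦ CB
    C ↦ A  (constrained at step 2)

A->BA, B->CB, C->A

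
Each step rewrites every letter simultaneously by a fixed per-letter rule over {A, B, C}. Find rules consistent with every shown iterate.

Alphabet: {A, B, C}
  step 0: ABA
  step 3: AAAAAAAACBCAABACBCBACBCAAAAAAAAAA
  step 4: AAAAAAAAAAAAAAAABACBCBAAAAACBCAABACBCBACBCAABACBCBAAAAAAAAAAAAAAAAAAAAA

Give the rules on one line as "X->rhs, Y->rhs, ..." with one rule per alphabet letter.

A->AA, B->CBC, C->BA

  step 3 ⇒ step 4: AAAAAAAACBCAABACBCBACBCAAAAAAAAAA ⇒ AA·AA·AA·AA·AA·AA·AA·AA·BA·CBC·BA·AA·AA·CBC·AA·BA·CBC·BA·CBC·AA·BA·CBC·BA·AA·AA·AA·AA·AA·AA·AA·AA·AA·AA
    A ↦ AA
    B ↦ CBC
    C ↦ BA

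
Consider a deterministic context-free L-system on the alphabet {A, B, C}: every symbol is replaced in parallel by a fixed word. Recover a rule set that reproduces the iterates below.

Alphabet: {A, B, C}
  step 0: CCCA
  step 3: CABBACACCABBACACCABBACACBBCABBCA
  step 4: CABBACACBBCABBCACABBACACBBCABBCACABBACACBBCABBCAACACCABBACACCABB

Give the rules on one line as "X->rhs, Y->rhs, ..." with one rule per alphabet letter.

A->BB, B->AC, C->CA

  step 3 ⇒ step 4: CABBACACCABBACACCABBACACBBCABBCA ⇒ CA·BB·AC·AC·BB·CA·BB·CA·CA·BB·AC·AC·BB·CA·BB·CA·CA·BB·AC·AC·BB·CA·BB·CA·AC·AC·CA·BB·AC·AC·CA·BB
    A ↦ BB
    B ↦ AC
    C ↦ CA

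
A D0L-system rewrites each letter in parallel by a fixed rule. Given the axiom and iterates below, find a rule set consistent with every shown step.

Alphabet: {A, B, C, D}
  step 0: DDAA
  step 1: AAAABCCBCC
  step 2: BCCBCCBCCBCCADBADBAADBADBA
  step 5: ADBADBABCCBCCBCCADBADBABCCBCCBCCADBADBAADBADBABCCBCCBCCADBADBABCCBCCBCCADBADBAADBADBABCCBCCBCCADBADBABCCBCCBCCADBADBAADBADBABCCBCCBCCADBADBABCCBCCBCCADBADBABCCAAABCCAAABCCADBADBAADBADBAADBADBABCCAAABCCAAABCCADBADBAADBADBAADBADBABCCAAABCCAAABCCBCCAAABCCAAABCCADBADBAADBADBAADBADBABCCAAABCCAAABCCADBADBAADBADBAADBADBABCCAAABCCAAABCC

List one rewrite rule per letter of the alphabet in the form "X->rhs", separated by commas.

  step 1 ⇒ step 2: AAAABCCBCC ⇒ BCC·BCC·BCC·BCC·A·DBA·DBA·A·DBA·DBA
    A ↦ BCC
    B ↦ A
    C ↦ DBA
  step 0 ⇒ step 1: DDAA ⇒ AA·AA·BCC·BCC
    D ↦ AA

A->BCC, B->A, C->DBA, D->AA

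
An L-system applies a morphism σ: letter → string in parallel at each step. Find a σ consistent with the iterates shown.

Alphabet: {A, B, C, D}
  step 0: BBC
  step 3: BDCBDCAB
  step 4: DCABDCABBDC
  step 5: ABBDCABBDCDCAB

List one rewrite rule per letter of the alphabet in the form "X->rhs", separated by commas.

  step 4 ⇒ step 5: DCABDCABBDC ⇒ A·B·B·DC·A·B·B·DC·DC·A·B
    A ↦ B
    B ↦ DC
    C ↦ B
    D ↦ A

A->B, B->DC, C->B, D->A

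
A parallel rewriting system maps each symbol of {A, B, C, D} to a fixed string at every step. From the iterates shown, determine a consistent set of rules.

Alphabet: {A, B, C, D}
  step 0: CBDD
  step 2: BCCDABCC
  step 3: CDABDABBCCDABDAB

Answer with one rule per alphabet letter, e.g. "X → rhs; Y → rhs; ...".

  step 2 ⇒ step 3: BCCDABCC ⇒ C·DAB·DAB·B·C·C·DAB·DAB
    A ↦ C
    B ↦ C
    C ↦ DAB
    D ↦ B

A->C, B->C, C->DAB, D->B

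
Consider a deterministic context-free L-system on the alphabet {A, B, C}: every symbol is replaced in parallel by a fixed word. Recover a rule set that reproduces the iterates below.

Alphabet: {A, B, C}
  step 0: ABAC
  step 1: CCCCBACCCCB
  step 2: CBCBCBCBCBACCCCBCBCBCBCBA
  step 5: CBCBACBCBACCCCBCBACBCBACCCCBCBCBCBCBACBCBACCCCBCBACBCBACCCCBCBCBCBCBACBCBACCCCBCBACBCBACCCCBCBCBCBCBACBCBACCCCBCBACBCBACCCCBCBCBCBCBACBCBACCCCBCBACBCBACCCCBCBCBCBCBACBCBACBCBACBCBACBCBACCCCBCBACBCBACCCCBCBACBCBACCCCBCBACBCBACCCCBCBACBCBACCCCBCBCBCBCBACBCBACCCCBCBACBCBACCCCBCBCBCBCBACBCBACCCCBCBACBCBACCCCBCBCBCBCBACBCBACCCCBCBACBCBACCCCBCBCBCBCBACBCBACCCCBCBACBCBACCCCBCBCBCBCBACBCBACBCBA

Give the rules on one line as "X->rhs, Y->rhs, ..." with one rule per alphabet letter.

  step 1 ⇒ step 2: CCCCBACCCCB ⇒ CB·CB·CB·CB·CBA·CCC·CB·CB·CB·CB·CBA
    A ↦ CCC
    B ↦ CBA
    C ↦ CB

A->CCC, B->CBA, C->CB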